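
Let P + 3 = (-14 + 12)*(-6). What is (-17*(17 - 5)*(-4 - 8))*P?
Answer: 22032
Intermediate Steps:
P = 9 (P = -3 + (-14 + 12)*(-6) = -3 - 2*(-6) = -3 + 12 = 9)
(-17*(17 - 5)*(-4 - 8))*P = -17*(17 - 5)*(-4 - 8)*9 = -204*(-12)*9 = -17*(-144)*9 = 2448*9 = 22032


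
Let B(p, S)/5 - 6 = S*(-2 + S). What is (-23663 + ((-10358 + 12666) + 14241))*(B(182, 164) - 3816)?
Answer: -918090156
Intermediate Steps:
B(p, S) = 30 + 5*S*(-2 + S) (B(p, S) = 30 + 5*(S*(-2 + S)) = 30 + 5*S*(-2 + S))
(-23663 + ((-10358 + 12666) + 14241))*(B(182, 164) - 3816) = (-23663 + ((-10358 + 12666) + 14241))*((30 - 10*164 + 5*164**2) - 3816) = (-23663 + (2308 + 14241))*((30 - 1640 + 5*26896) - 3816) = (-23663 + 16549)*((30 - 1640 + 134480) - 3816) = -7114*(132870 - 3816) = -7114*129054 = -918090156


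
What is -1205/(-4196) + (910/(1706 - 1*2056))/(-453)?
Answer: 2783873/9503940 ≈ 0.29292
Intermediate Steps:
-1205/(-4196) + (910/(1706 - 1*2056))/(-453) = -1205*(-1/4196) + (910/(1706 - 2056))*(-1/453) = 1205/4196 + (910/(-350))*(-1/453) = 1205/4196 + (910*(-1/350))*(-1/453) = 1205/4196 - 13/5*(-1/453) = 1205/4196 + 13/2265 = 2783873/9503940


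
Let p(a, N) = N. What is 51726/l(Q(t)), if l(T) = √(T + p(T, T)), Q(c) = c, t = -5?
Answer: -25863*I*√10/5 ≈ -16357.0*I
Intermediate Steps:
l(T) = √2*√T (l(T) = √(T + T) = √(2*T) = √2*√T)
51726/l(Q(t)) = 51726/((√2*√(-5))) = 51726/((√2*(I*√5))) = 51726/((I*√10)) = 51726*(-I*√10/10) = -25863*I*√10/5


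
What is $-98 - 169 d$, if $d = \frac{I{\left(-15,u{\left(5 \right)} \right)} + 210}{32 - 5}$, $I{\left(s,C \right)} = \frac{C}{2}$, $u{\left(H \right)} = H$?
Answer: $- \frac{77117}{54} \approx -1428.1$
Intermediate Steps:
$I{\left(s,C \right)} = \frac{C}{2}$ ($I{\left(s,C \right)} = C \frac{1}{2} = \frac{C}{2}$)
$d = \frac{425}{54}$ ($d = \frac{\frac{1}{2} \cdot 5 + 210}{32 - 5} = \frac{\frac{5}{2} + 210}{27} = \frac{425}{2} \cdot \frac{1}{27} = \frac{425}{54} \approx 7.8704$)
$-98 - 169 d = -98 - \frac{71825}{54} = - \frac{77117}{54}$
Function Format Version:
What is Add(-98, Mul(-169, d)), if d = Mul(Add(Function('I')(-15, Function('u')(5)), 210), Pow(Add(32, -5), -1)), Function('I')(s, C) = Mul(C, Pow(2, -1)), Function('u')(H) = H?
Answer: Rational(-77117, 54) ≈ -1428.1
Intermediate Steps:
Function('I')(s, C) = Mul(Rational(1, 2), C) (Function('I')(s, C) = Mul(C, Rational(1, 2)) = Mul(Rational(1, 2), C))
d = Rational(425, 54) (d = Mul(Add(Mul(Rational(1, 2), 5), 210), Pow(Add(32, -5), -1)) = Mul(Add(Rational(5, 2), 210), Pow(27, -1)) = Mul(Rational(425, 2), Rational(1, 27)) = Rational(425, 54) ≈ 7.8704)
Add(-98, Mul(-169, d)) = Add(-98, Mul(-169, Rational(425, 54))) = Add(-98, Rational(-71825, 54)) = Rational(-77117, 54)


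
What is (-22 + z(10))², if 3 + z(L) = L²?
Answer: 5625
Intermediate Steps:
z(L) = -3 + L²
(-22 + z(10))² = (-22 + (-3 + 10²))² = (-22 + (-3 + 100))² = (-22 + 97)² = 75² = 5625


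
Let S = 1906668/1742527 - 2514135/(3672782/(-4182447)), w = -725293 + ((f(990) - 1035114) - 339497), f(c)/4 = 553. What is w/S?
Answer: -13425064760724736888/18323090320849558191 ≈ -0.73269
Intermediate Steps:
f(c) = 2212 (f(c) = 4*553 = 2212)
w = -2097692 (w = -725293 + ((2212 - 1035114) - 339497) = -725293 + (-1032902 - 339497) = -725293 - 1372399 = -2097692)
S = 18323090320849558191/6399921800114 (S = 1906668*(1/1742527) - 2514135/(3672782*(-1/4182447)) = 1906668/1742527 - 2514135/(-3672782/4182447) = 1906668/1742527 - 2514135*(-4182447/3672782) = 1906668/1742527 + 10515236388345/3672782 = 18323090320849558191/6399921800114 ≈ 2.8630e+6)
w/S = -2097692/18323090320849558191/6399921800114 = -2097692*6399921800114/18323090320849558191 = -13425064760724736888/18323090320849558191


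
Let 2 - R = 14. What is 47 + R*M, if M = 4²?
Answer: -145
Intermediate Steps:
M = 16
R = -12 (R = 2 - 1*14 = 2 - 14 = -12)
47 + R*M = 47 - 12*16 = 47 - 192 = -145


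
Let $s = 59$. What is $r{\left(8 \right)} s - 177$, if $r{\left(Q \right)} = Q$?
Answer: $295$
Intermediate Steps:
$r{\left(8 \right)} s - 177 = 8 \cdot 59 - 177 = 472 - 177 = 295$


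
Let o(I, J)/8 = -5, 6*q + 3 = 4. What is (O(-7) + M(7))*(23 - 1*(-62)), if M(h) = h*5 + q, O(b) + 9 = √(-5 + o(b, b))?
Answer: 13345/6 + 255*I*√5 ≈ 2224.2 + 570.2*I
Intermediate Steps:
q = ⅙ (q = -½ + (⅙)*4 = -½ + ⅔ = ⅙ ≈ 0.16667)
o(I, J) = -40 (o(I, J) = 8*(-5) = -40)
O(b) = -9 + 3*I*√5 (O(b) = -9 + √(-5 - 40) = -9 + √(-45) = -9 + 3*I*√5)
M(h) = ⅙ + 5*h (M(h) = h*5 + ⅙ = 5*h + ⅙ = ⅙ + 5*h)
(O(-7) + M(7))*(23 - 1*(-62)) = ((-9 + 3*I*√5) + (⅙ + 5*7))*(23 - 1*(-62)) = ((-9 + 3*I*√5) + (⅙ + 35))*(23 + 62) = ((-9 + 3*I*√5) + 211/6)*85 = (157/6 + 3*I*√5)*85 = 13345/6 + 255*I*√5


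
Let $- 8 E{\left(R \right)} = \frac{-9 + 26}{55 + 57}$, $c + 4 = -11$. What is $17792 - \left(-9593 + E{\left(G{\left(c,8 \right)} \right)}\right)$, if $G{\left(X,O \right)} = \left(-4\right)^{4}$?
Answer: $\frac{24536977}{896} \approx 27385.0$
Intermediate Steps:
$c = -15$ ($c = -4 - 11 = -15$)
$G{\left(X,O \right)} = 256$
$E{\left(R \right)} = - \frac{17}{896}$ ($E{\left(R \right)} = - \frac{\left(-9 + 26\right) \frac{1}{55 + 57}}{8} = - \frac{17 \cdot \frac{1}{112}}{8} = \left(- \frac{1}{8}\right) \frac{17}{112} = - \frac{17}{896}$)
$17792 - \left(-9593 + E{\left(G{\left(c,8 \right)} \right)}\right) = 17792 + \left(9593 - - \frac{17}{896}\right) = 17792 + \left(9593 + \frac{17}{896}\right) = 17792 + \frac{8595345}{896} = \frac{24536977}{896}$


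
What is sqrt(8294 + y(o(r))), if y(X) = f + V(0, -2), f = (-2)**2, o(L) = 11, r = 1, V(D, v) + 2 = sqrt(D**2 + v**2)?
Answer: 3*sqrt(922) ≈ 91.093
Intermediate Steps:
V(D, v) = -2 + sqrt(D**2 + v**2)
f = 4
y(X) = 4 (y(X) = 4 + (-2 + sqrt(0**2 + (-2)**2)) = 4 + (-2 + sqrt(0 + 4)) = 4 + (-2 + sqrt(4)) = 4 + (-2 + 2) = 4 + 0 = 4)
sqrt(8294 + y(o(r))) = sqrt(8294 + 4) = sqrt(8298) = 3*sqrt(922)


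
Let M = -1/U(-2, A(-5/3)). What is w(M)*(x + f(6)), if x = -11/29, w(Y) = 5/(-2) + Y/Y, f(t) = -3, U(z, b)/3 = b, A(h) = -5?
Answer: 147/29 ≈ 5.0690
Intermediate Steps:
U(z, b) = 3*b
M = 1/15 (M = -1/(3*(-5)) = -1/(-15) = -1*(-1/15) = 1/15 ≈ 0.066667)
w(Y) = -3/2 (w(Y) = 5*(-½) + 1 = -5/2 + 1 = -3/2)
x = -11/29 (x = -11*1/29 = -11/29 ≈ -0.37931)
w(M)*(x + f(6)) = -3*(-11/29 - 3)/2 = -3/2*(-98/29) = 147/29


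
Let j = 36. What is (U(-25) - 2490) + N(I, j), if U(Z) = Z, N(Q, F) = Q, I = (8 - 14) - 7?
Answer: -2528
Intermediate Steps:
I = -13 (I = -6 - 7 = -13)
(U(-25) - 2490) + N(I, j) = (-25 - 2490) - 13 = -2515 - 13 = -2528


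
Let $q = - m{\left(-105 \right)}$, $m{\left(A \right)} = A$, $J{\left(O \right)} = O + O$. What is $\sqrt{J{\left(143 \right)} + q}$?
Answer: $\sqrt{391} \approx 19.774$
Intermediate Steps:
$J{\left(O \right)} = 2 O$
$q = 105$ ($q = \left(-1\right) \left(-105\right) = 105$)
$\sqrt{J{\left(143 \right)} + q} = \sqrt{2 \cdot 143 + 105} = \sqrt{286 + 105} = \sqrt{391}$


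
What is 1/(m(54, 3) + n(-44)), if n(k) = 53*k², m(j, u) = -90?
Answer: 1/102518 ≈ 9.7544e-6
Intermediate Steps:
1/(m(54, 3) + n(-44)) = 1/(-90 + 53*(-44)²) = 1/(-90 + 53*1936) = 1/(-90 + 102608) = 1/102518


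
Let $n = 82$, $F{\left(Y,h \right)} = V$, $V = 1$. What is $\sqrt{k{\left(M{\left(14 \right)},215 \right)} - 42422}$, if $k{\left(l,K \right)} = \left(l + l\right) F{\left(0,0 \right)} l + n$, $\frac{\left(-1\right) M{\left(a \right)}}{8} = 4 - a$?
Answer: $2 i \sqrt{7385} \approx 171.87 i$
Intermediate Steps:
$F{\left(Y,h \right)} = 1$
$M{\left(a \right)} = -32 + 8 a$ ($M{\left(a \right)} = - 8 \left(4 - a\right) = -32 + 8 a$)
$k{\left(l,K \right)} = 82 + 2 l^{2}$ ($k{\left(l,K \right)} = \left(l + l\right) 1 l + 82 = 2 l 1 l + 82 = 2 l l + 82 = 2 l^{2} + 82 = 82 + 2 l^{2}$)
$\sqrt{k{\left(M{\left(14 \right)},215 \right)} - 42422} = \sqrt{\left(82 + 2 \left(-32 + 8 \cdot 14\right)^{2}\right) - 42422} = \sqrt{\left(82 + 2 \left(-32 + 112\right)^{2}\right) - 42422} = \sqrt{\left(82 + 2 \cdot 80^{2}\right) - 42422} = \sqrt{\left(82 + 2 \cdot 6400\right) - 42422} = \sqrt{\left(82 + 12800\right) - 42422} = \sqrt{12882 - 42422} = \sqrt{-29540} = 2 i \sqrt{7385}$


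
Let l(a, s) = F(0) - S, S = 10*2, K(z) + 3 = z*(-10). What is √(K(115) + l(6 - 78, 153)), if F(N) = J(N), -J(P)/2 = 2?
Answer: I*√1177 ≈ 34.307*I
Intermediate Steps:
J(P) = -4 (J(P) = -2*2 = -4)
K(z) = -3 - 10*z (K(z) = -3 + z*(-10) = -3 - 10*z)
F(N) = -4
S = 20
l(a, s) = -24 (l(a, s) = -4 - 1*20 = -4 - 20 = -24)
√(K(115) + l(6 - 78, 153)) = √((-3 - 10*115) - 24) = √((-3 - 1150) - 24) = √(-1153 - 24) = √(-1177) = I*√1177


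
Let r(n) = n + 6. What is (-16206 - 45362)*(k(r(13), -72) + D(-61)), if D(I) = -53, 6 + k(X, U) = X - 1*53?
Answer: 5725824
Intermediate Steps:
r(n) = 6 + n
k(X, U) = -59 + X (k(X, U) = -6 + (X - 1*53) = -6 + (X - 53) = -6 + (-53 + X) = -59 + X)
(-16206 - 45362)*(k(r(13), -72) + D(-61)) = (-16206 - 45362)*((-59 + (6 + 13)) - 53) = -61568*((-59 + 19) - 53) = -61568*(-40 - 53) = -61568*(-93) = 5725824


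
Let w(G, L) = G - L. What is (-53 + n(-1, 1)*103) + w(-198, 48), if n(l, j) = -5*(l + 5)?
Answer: -2359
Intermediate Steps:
n(l, j) = -25 - 5*l (n(l, j) = -5*(5 + l) = -25 - 5*l)
(-53 + n(-1, 1)*103) + w(-198, 48) = (-53 + (-25 - 5*(-1))*103) + (-198 - 1*48) = (-53 + (-25 + 5)*103) + (-198 - 48) = (-53 - 20*103) - 246 = (-53 - 2060) - 246 = -2113 - 246 = -2359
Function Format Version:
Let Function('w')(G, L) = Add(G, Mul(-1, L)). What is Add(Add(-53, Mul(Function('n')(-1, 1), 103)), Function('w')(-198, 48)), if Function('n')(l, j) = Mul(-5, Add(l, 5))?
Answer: -2359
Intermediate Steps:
Function('n')(l, j) = Add(-25, Mul(-5, l)) (Function('n')(l, j) = Mul(-5, Add(5, l)) = Add(-25, Mul(-5, l)))
Add(Add(-53, Mul(Function('n')(-1, 1), 103)), Function('w')(-198, 48)) = Add(Add(-53, Mul(Add(-25, Mul(-5, -1)), 103)), Add(-198, Mul(-1, 48))) = Add(Add(-53, Mul(Add(-25, 5), 103)), Add(-198, -48)) = Add(Add(-53, Mul(-20, 103)), -246) = Add(Add(-53, -2060), -246) = Add(-2113, -246) = -2359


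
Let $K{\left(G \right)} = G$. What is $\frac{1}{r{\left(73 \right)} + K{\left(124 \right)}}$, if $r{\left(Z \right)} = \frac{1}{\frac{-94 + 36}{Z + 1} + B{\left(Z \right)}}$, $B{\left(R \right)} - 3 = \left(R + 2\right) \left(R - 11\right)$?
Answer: $\frac{172132}{21344405} \approx 0.0080645$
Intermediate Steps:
$B{\left(R \right)} = 3 + \left(-11 + R\right) \left(2 + R\right)$ ($B{\left(R \right)} = 3 + \left(R + 2\right) \left(R - 11\right) = 3 + \left(2 + R\right) \left(-11 + R\right) = 3 + \left(-11 + R\right) \left(2 + R\right)$)
$r{\left(Z \right)} = \frac{1}{-19 + Z^{2} - \frac{58}{1 + Z} - 9 Z}$ ($r{\left(Z \right)} = \frac{1}{\frac{-94 + 36}{Z + 1} - \left(19 - Z^{2} + 9 Z\right)} = \frac{1}{- \frac{58}{1 + Z} - \left(19 - Z^{2} + 9 Z\right)} = \frac{1}{-19 + Z^{2} - \frac{58}{1 + Z} - 9 Z}$)
$\frac{1}{r{\left(73 \right)} + K{\left(124 \right)}} = \frac{1}{\frac{1 + 73}{-77 + 73^{3} - 2044 - 8 \cdot 73^{2}} + 124} = \frac{1}{\frac{1}{-77 + 389017 - 2044 - 42632} \cdot 74 + 124} = \frac{1}{\frac{1}{344264} \cdot 74 + 124} = \frac{1}{\frac{37}{172132} + 124} = \frac{1}{\frac{21344405}{172132}} = \frac{172132}{21344405}$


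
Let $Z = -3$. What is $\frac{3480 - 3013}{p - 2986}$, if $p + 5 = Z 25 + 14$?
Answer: $- \frac{467}{3052} \approx -0.15301$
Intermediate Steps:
$p = -66$ ($p = -5 + \left(\left(-3\right) 25 + 14\right) = -5 + \left(-75 + 14\right) = -5 - 61 = -66$)
$\frac{3480 - 3013}{p - 2986} = \frac{3480 - 3013}{-66 - 2986} = \frac{467}{-3052} = 467 \left(- \frac{1}{3052}\right) = - \frac{467}{3052}$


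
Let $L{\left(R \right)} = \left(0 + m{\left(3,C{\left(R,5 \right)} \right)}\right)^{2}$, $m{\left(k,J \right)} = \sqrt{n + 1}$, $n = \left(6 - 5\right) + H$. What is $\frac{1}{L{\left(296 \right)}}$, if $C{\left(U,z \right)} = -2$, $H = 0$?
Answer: $\frac{1}{2} \approx 0.5$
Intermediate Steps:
$n = 1$ ($n = \left(6 - 5\right) + 0 = 1 + 0 = 1$)
$m{\left(k,J \right)} = \sqrt{2}$ ($m{\left(k,J \right)} = \sqrt{1 + 1} = \sqrt{2}$)
$L{\left(R \right)} = 2$ ($L{\left(R \right)} = \left(0 + \sqrt{2}\right)^{2} = \left(\sqrt{2}\right)^{2} = 2$)
$\frac{1}{L{\left(296 \right)}} = \frac{1}{2}$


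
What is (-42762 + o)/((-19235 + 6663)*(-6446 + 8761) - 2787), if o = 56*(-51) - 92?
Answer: 45710/29106967 ≈ 0.0015704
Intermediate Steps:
o = -2948 (o = -2856 - 92 = -2948)
(-42762 + o)/((-19235 + 6663)*(-6446 + 8761) - 2787) = (-42762 - 2948)/((-19235 + 6663)*(-6446 + 8761) - 2787) = -45710/(-12572*2315 - 2787) = -45710/(-29104180 - 2787) = -45710/(-29106967) = -45710*(-1/29106967) = 45710/29106967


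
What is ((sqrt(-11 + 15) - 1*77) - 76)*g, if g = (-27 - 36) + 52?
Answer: 1661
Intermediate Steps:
g = -11 (g = -63 + 52 = -11)
((sqrt(-11 + 15) - 1*77) - 76)*g = ((sqrt(-11 + 15) - 1*77) - 76)*(-11) = ((sqrt(4) - 77) - 76)*(-11) = ((2 - 77) - 76)*(-11) = (-75 - 76)*(-11) = -151*(-11) = 1661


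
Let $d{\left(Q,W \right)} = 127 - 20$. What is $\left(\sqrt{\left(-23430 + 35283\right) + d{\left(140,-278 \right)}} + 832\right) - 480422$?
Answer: $-479590 + 2 \sqrt{2990} \approx -4.7948 \cdot 10^{5}$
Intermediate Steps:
$d{\left(Q,W \right)} = 107$
$\left(\sqrt{\left(-23430 + 35283\right) + d{\left(140,-278 \right)}} + 832\right) - 480422 = \left(\sqrt{\left(-23430 + 35283\right) + 107} + 832\right) - 480422 = \left(\sqrt{11853 + 107} + 832\right) - 480422 = \left(\sqrt{11960} + 832\right) - 480422 = \left(2 \sqrt{2990} + 832\right) - 480422 = \left(832 + 2 \sqrt{2990}\right) - 480422 = -479590 + 2 \sqrt{2990}$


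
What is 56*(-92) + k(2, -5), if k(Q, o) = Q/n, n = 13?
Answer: -66974/13 ≈ -5151.8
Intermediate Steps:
k(Q, o) = Q/13
56*(-92) + k(2, -5) = 56*(-92) + (1/13)*2 = -5152 + 2/13 = -66974/13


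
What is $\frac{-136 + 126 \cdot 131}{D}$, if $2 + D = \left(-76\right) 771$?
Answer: $- \frac{8185}{29299} \approx -0.27936$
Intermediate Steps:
$D = -58598$ ($D = -2 - 58596 = -58598$)
$\frac{-136 + 126 \cdot 131}{D} = \frac{-136 + 126 \cdot 131}{-58598} = \left(-136 + 16506\right) \left(- \frac{1}{58598}\right) = 16370 \left(- \frac{1}{58598}\right) = - \frac{8185}{29299}$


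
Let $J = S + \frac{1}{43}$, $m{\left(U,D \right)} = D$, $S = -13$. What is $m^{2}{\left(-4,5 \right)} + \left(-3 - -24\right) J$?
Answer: $- \frac{10643}{43} \approx -247.51$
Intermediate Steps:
$J = - \frac{558}{43}$ ($J = -13 + \frac{1}{43} = - \frac{558}{43} \approx -12.977$)
$m^{2}{\left(-4,5 \right)} + \left(-3 - -24\right) J = 5^{2} + \left(-3 - -24\right) \left(- \frac{558}{43}\right) = 25 + \left(-3 + 24\right) \left(- \frac{558}{43}\right) = 25 + 21 \left(- \frac{558}{43}\right) = 25 - \frac{11718}{43} = - \frac{10643}{43}$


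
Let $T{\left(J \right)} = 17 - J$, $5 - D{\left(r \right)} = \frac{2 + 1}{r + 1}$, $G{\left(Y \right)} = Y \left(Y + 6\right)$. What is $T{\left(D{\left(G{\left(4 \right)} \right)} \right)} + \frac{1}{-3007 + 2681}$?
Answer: $\frac{161329}{13366} \approx 12.07$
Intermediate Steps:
$G{\left(Y \right)} = Y \left(6 + Y\right)$
$D{\left(r \right)} = 5 - \frac{3}{1 + r}$ ($D{\left(r \right)} = 5 - \frac{2 + 1}{r + 1} = 5 - \frac{3}{1 + r}$)
$T{\left(D{\left(G{\left(4 \right)} \right)} \right)} + \frac{1}{-3007 + 2681} = \left(17 - \frac{2 + 5 \cdot 4 \left(6 + 4\right)}{1 + 4 \left(6 + 4\right)}\right) + \frac{1}{-3007 + 2681} = \left(17 - \frac{2 + 5 \cdot 4 \cdot 10}{1 + 4 \cdot 10}\right) + \frac{1}{-326} = \left(17 - \frac{2 + 5 \cdot 40}{1 + 40}\right) - \frac{1}{326} = \left(17 - \frac{2 + 200}{41}\right) - \frac{1}{326} = \left(17 - \frac{1}{41} \cdot 202\right) - \frac{1}{326} = \left(17 - \frac{202}{41}\right) - \frac{1}{326} = \frac{495}{41} - \frac{1}{326} = \frac{161329}{13366}$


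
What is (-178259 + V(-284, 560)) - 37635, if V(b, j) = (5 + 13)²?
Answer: -215570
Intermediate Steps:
V(b, j) = 324 (V(b, j) = 18² = 324)
(-178259 + V(-284, 560)) - 37635 = (-178259 + 324) - 37635 = -177935 - 37635 = -215570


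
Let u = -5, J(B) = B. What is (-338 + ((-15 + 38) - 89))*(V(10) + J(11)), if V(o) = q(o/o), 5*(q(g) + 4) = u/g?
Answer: -2424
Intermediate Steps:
q(g) = -4 - 1/g (q(g) = -4 + (-5/g)/5 = -4 - 1/g)
V(o) = -5 (V(o) = -4 - 1/(o/o) = -4 - 1/1 = -4 - 1*1 = -4 - 1 = -5)
(-338 + ((-15 + 38) - 89))*(V(10) + J(11)) = (-338 + ((-15 + 38) - 89))*(-5 + 11) = (-338 + (23 - 89))*6 = (-338 - 66)*6 = -404*6 = -2424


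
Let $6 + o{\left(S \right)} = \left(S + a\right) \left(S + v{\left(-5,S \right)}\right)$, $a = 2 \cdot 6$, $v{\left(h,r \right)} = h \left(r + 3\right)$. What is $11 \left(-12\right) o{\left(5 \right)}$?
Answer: $79332$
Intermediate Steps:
$v{\left(h,r \right)} = h \left(3 + r\right)$
$a = 12$
$o{\left(S \right)} = -6 + \left(-15 - 4 S\right) \left(12 + S\right)$ ($o{\left(S \right)} = -6 + \left(S + 12\right) \left(S - 5 \left(3 + S\right)\right) = -6 + \left(12 + S\right) \left(S - \left(15 + 5 S\right)\right) = -6 + \left(12 + S\right) \left(-15 - 4 S\right) = -6 + \left(-15 - 4 S\right) \left(12 + S\right)$)
$11 \left(-12\right) o{\left(5 \right)} = 11 \left(-12\right) \left(-186 - 315 - 4 \cdot 5^{2}\right) = - 132 \left(-186 - 315 - 100\right) = \left(-132\right) \left(-601\right) = 79332$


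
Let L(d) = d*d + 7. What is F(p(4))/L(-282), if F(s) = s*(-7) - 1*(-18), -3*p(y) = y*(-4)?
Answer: -58/238593 ≈ -0.00024309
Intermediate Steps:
L(d) = 7 + d² (L(d) = d² + 7 = 7 + d²)
p(y) = 4*y/3 (p(y) = -y*(-4)/3 = -(-4)*y/3 = 4*y/3)
F(s) = 18 - 7*s (F(s) = -7*s + 18 = 18 - 7*s)
F(p(4))/L(-282) = (18 - 28*4/3)/(7 + (-282)²) = (18 - 7*16/3)/(7 + 79524) = (18 - 112/3)/79531 = -58/3*1/79531 = -58/238593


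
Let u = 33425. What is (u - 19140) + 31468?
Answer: 45753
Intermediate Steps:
(u - 19140) + 31468 = (33425 - 19140) + 31468 = 14285 + 31468 = 45753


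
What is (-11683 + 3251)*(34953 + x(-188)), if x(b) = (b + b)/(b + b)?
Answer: -294732128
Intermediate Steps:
x(b) = 1 (x(b) = (2*b)/((2*b)) = (2*b)*(1/(2*b)) = 1)
(-11683 + 3251)*(34953 + x(-188)) = (-11683 + 3251)*(34953 + 1) = -8432*34954 = -294732128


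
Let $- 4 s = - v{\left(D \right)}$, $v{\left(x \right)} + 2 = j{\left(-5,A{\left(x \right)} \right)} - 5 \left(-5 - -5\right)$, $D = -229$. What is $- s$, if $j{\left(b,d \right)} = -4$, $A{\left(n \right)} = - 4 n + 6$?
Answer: $\frac{3}{2} \approx 1.5$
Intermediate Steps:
$A{\left(n \right)} = 6 - 4 n$
$v{\left(x \right)} = -6$ ($v{\left(x \right)} = -2 - \left(4 + 5 \left(-5 - -5\right)\right) = -2 - \left(4 + 5 \left(-5 + 5\right)\right) = -2 - 4 = -6$)
$s = - \frac{3}{2}$ ($s = - \frac{\left(-1\right) \left(-6\right)}{4} = \left(- \frac{1}{4}\right) 6 = - \frac{3}{2} \approx -1.5$)
$- s = \left(-1\right) \left(- \frac{3}{2}\right) = \frac{3}{2}$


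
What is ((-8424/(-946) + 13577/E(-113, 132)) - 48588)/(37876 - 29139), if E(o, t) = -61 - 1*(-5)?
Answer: -1293184993/231425656 ≈ -5.5879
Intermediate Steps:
E(o, t) = -56 (E(o, t) = -61 + 5 = -56)
((-8424/(-946) + 13577/E(-113, 132)) - 48588)/(37876 - 29139) = ((-8424/(-946) + 13577/(-56)) - 48588)/(37876 - 29139) = ((-8424*(-1/946) + 13577*(-1/56)) - 48588)/8737 = ((4212/473 - 13577/56) - 48588)*(1/8737) = (-6186049/26488 - 48588)*(1/8737) = -1293184993/26488*1/8737 = -1293184993/231425656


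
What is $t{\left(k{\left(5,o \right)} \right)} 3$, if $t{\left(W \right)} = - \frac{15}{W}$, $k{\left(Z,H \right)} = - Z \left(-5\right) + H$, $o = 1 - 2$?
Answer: $- \frac{15}{8} \approx -1.875$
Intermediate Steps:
$o = -1$
$k{\left(Z,H \right)} = H + 5 Z$ ($k{\left(Z,H \right)} = 5 Z + H = H + 5 Z$)
$t{\left(k{\left(5,o \right)} \right)} 3 = - \frac{15}{-1 + 5 \cdot 5} \cdot 3 = - \frac{15}{-1 + 25} \cdot 3 = - \frac{15}{24} \cdot 3 = \left(-15\right) \frac{1}{24} \cdot 3 = \left(- \frac{5}{8}\right) 3 = - \frac{15}{8}$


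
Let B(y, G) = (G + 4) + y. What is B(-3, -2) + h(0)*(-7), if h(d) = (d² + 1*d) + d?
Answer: -1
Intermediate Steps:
B(y, G) = 4 + G + y (B(y, G) = (4 + G) + y = 4 + G + y)
h(d) = d² + 2*d (h(d) = (d² + d) + d = (d + d²) + d = d² + 2*d)
B(-3, -2) + h(0)*(-7) = (4 - 2 - 3) + (0*(2 + 0))*(-7) = -1 + (0*2)*(-7) = -1 + 0*(-7) = -1 + 0 = -1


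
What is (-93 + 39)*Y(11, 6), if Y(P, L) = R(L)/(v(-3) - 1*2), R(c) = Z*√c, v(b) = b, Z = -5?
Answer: -54*√6 ≈ -132.27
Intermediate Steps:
R(c) = -5*√c
Y(P, L) = √L (Y(P, L) = (-5*√L)/(-3 - 1*2) = (-5*√L)/(-3 - 2) = -5*√L/(-5) = -5*√L*(-⅕) = √L)
(-93 + 39)*Y(11, 6) = (-93 + 39)*√6 = -54*√6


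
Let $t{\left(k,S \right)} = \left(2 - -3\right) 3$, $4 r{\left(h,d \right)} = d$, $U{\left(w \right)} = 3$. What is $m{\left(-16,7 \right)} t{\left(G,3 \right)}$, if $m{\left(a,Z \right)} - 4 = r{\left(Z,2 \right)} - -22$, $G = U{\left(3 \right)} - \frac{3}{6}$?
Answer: $\frac{795}{2} \approx 397.5$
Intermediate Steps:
$r{\left(h,d \right)} = \frac{d}{4}$
$G = \frac{5}{2}$ ($G = 3 - \frac{3}{6} = 3 - \frac{1}{2} = \frac{5}{2} \approx 2.5$)
$m{\left(a,Z \right)} = \frac{53}{2}$ ($m{\left(a,Z \right)} = 4 + \left(\frac{1}{4} \cdot 2 - -22\right) = 4 + \left(\frac{1}{2} + 22\right) = 4 + \frac{45}{2} = \frac{53}{2}$)
$t{\left(k,S \right)} = 15$ ($t{\left(k,S \right)} = \left(2 + 3\right) 3 = 5 \cdot 3 = 15$)
$m{\left(-16,7 \right)} t{\left(G,3 \right)} = \frac{53}{2} \cdot 15 = \frac{795}{2}$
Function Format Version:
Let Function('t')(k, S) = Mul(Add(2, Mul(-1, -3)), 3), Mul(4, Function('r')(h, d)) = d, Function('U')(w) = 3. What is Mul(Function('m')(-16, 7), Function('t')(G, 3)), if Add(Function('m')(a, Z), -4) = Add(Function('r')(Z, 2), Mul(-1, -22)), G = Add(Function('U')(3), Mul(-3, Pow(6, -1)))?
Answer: Rational(795, 2) ≈ 397.50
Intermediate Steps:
Function('r')(h, d) = Mul(Rational(1, 4), d)
G = Rational(5, 2) (G = Add(3, Mul(-3, Pow(6, -1))) = Add(3, Mul(-3, Rational(1, 6))) = Add(3, Rational(-1, 2)) = Rational(5, 2) ≈ 2.5000)
Function('m')(a, Z) = Rational(53, 2) (Function('m')(a, Z) = Add(4, Add(Mul(Rational(1, 4), 2), Mul(-1, -22))) = Add(4, Add(Rational(1, 2), 22)) = Add(4, Rational(45, 2)) = Rational(53, 2))
Function('t')(k, S) = 15 (Function('t')(k, S) = Mul(Add(2, 3), 3) = Mul(5, 3) = 15)
Mul(Function('m')(-16, 7), Function('t')(G, 3)) = Mul(Rational(53, 2), 15) = Rational(795, 2)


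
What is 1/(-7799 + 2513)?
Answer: -1/5286 ≈ -0.00018918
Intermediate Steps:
1/(-7799 + 2513) = 1/(-5286) = -1/5286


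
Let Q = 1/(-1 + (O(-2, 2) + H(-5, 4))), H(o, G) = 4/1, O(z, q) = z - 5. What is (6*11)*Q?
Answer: -33/2 ≈ -16.500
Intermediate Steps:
O(z, q) = -5 + z
H(o, G) = 4 (H(o, G) = 4*1 = 4)
Q = -1/4 (Q = 1/(-1 + ((-5 - 2) + 4)) = 1/(-1 + (-7 + 4)) = 1/(-1 - 3) = 1/(-4) = -1/4 ≈ -0.25000)
(6*11)*Q = (6*11)*(-1/4) = 66*(-1/4) = -33/2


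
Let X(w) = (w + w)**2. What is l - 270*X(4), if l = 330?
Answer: -16950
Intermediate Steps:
X(w) = 4*w**2 (X(w) = (2*w)**2 = 4*w**2)
l - 270*X(4) = 330 - 1080*4**2 = 330 - 1080*16 = 330 - 270*64 = 330 - 17280 = -16950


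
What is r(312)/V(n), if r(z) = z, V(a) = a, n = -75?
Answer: -104/25 ≈ -4.1600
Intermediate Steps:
r(312)/V(n) = 312/(-75) = 312*(-1/75) = -104/25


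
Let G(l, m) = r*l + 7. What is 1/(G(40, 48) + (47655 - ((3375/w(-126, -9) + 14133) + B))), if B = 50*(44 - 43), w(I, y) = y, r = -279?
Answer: 1/22694 ≈ 4.4064e-5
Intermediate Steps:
B = 50 (B = 50*1 = 50)
G(l, m) = 7 - 279*l (G(l, m) = -279*l + 7 = 7 - 279*l)
1/(G(40, 48) + (47655 - ((3375/w(-126, -9) + 14133) + B))) = 1/((7 - 279*40) + (47655 - ((3375/(-9) + 14133) + 50))) = 1/((7 - 11160) + (47655 - ((3375*(-⅑) + 14133) + 50))) = 1/(-11153 + (47655 - ((-375 + 14133) + 50))) = 1/(-11153 + (47655 - (13758 + 50))) = 1/(-11153 + (47655 - 1*13808)) = 1/(-11153 + (47655 - 13808)) = 1/(-11153 + 33847) = 1/22694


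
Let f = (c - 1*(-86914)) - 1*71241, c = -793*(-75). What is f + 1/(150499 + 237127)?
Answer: 29129318649/387626 ≈ 75148.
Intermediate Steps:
c = 59475
f = 75148 (f = (59475 - 1*(-86914)) - 1*71241 = (59475 + 86914) - 71241 = 146389 - 71241 = 75148)
f + 1/(150499 + 237127) = 75148 + 1/(150499 + 237127) = 75148 + 1/387626 = 29129318649/387626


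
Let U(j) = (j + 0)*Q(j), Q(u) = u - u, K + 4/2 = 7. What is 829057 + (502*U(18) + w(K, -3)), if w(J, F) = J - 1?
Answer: 829061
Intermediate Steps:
K = 5 (K = -2 + 7 = 5)
w(J, F) = -1 + J
Q(u) = 0
U(j) = 0 (U(j) = (j + 0)*0 = j*0 = 0)
829057 + (502*U(18) + w(K, -3)) = 829057 + (502*0 + (-1 + 5)) = 829057 + (0 + 4) = 829057 + 4 = 829061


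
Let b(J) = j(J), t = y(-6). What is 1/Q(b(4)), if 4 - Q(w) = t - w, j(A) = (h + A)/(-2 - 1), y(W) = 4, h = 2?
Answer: -½ ≈ -0.50000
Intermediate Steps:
t = 4
j(A) = -⅔ - A/3 (j(A) = (2 + A)/(-2 - 1) = (2 + A)/(-3) = (2 + A)*(-⅓) = -⅔ - A/3)
b(J) = -⅔ - J/3
Q(w) = w (Q(w) = 4 - (4 - w) = 4 + (-4 + w) = w)
1/Q(b(4)) = 1/(-⅔ - ⅓*4) = 1/(-⅔ - 4/3) = 1/(-2) = -½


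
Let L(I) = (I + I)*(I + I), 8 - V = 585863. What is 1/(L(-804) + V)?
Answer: 1/1999809 ≈ 5.0005e-7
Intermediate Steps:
V = -585855 (V = 8 - 1*585863 = 8 - 585863 = -585855)
L(I) = 4*I² (L(I) = (2*I)*(2*I) = 4*I²)
1/(L(-804) + V) = 1/(4*(-804)² - 585855) = 1/(4*646416 - 585855) = 1/(2585664 - 585855) = 1/1999809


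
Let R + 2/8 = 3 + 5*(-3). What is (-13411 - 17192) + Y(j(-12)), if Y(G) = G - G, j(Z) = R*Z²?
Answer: -30603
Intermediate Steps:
R = -49/4 (R = -¼ + (3 + 5*(-3)) = -¼ + (3 - 15) = -¼ - 12 = -49/4 ≈ -12.250)
j(Z) = -49*Z²/4
Y(G) = 0
(-13411 - 17192) + Y(j(-12)) = (-13411 - 17192) + 0 = -30603 + 0 = -30603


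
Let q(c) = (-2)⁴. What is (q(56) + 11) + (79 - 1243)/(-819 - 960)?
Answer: 16399/593 ≈ 27.654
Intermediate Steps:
q(c) = 16
(q(56) + 11) + (79 - 1243)/(-819 - 960) = (16 + 11) + (79 - 1243)/(-819 - 960) = 27 - 1164/(-1779) = 27 - 1164*(-1/1779) = 27 + 388/593 = 16399/593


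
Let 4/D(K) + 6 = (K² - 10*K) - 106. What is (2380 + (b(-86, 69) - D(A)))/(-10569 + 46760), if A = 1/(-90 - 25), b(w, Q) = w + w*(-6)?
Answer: 4158990590/53564453359 ≈ 0.077645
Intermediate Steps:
b(w, Q) = -5*w (b(w, Q) = w - 6*w = -5*w)
A = -1/115 (A = 1/(-115) = -1/115 ≈ -0.0086956)
D(K) = 4/(-112 + K² - 10*K) (D(K) = 4/(-6 + ((K² - 10*K) - 106)) = 4/(-6 + (-106 + K² - 10*K)) = 4/(-112 + K² - 10*K))
(2380 + (b(-86, 69) - D(A)))/(-10569 + 46760) = (2380 + (-5*(-86) - 4/(-112 + (-1/115)² - 10*(-1/115))))/(-10569 + 46760) = (2380 + (430 - 4/(-112 + 1/13225 + 2/23)))/36191 = (2380 + (430 - 4/(-1480049/13225)))*(1/36191) = (2380 + (430 - 4*(-13225)/1480049))*(1/36191) = (2380 + (430 - 1*(-52900/1480049)))*(1/36191) = (2380 + (430 + 52900/1480049))*(1/36191) = (2380 + 636473970/1480049)*(1/36191) = (4158990590/1480049)*(1/36191) = 4158990590/53564453359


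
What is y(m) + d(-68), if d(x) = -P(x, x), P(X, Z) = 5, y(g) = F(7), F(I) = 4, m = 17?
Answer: -1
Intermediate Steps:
y(g) = 4
d(x) = -5 (d(x) = -1*5 = -5)
y(m) + d(-68) = 4 - 5 = -1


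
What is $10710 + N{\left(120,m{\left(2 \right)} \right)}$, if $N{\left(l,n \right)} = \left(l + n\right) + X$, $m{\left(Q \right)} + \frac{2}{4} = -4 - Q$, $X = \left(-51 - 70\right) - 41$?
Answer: $\frac{21323}{2} \approx 10662.0$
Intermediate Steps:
$X = -162$ ($X = -121 - 41 = -162$)
$m{\left(Q \right)} = - \frac{9}{2} - Q$ ($m{\left(Q \right)} = - \frac{1}{2} - \left(4 + Q\right) = - \frac{9}{2} - Q$)
$N{\left(l,n \right)} = -162 + l + n$ ($N{\left(l,n \right)} = \left(l + n\right) - 162 = -162 + l + n$)
$10710 + N{\left(120,m{\left(2 \right)} \right)} = 10710 - \frac{97}{2} = \frac{21323}{2}$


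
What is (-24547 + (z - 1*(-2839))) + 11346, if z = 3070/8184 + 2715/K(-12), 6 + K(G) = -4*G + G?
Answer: -42029443/4092 ≈ -10271.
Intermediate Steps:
K(G) = -6 - 3*G (K(G) = -6 + (-4*G + G) = -6 - 3*G)
z = 371861/4092 (z = 3070/8184 + 2715/(-6 - 3*(-12)) = 3070*(1/8184) + 2715/(-6 + 36) = 1535/4092 + 2715/30 = 1535/4092 + 2715*(1/30) = 1535/4092 + 181/2 = 371861/4092 ≈ 90.875)
(-24547 + (z - 1*(-2839))) + 11346 = (-24547 + (371861/4092 - 1*(-2839))) + 11346 = (-24547 + (371861/4092 + 2839)) + 11346 = (-24547 + 11989049/4092) + 11346 = -88457275/4092 + 11346 = -42029443/4092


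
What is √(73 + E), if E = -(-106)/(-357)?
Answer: √9265935/357 ≈ 8.5266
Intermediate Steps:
E = -106/357 (E = -(-106)*(-1)/357 = -1*106/357 = -106/357 ≈ -0.29692)
√(73 + E) = √(73 - 106/357) = √(25955/357) = √9265935/357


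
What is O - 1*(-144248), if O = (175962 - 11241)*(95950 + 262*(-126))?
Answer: 10367354546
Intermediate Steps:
O = 10367210298 (O = 164721*(95950 - 33012) = 164721*62938 = 10367210298)
O - 1*(-144248) = 10367210298 - 1*(-144248) = 10367210298 + 144248 = 10367354546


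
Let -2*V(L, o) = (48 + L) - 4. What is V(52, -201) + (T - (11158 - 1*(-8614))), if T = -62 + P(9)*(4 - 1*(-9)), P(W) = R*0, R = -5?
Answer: -19882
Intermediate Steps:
P(W) = 0 (P(W) = -5*0 = 0)
T = -62 (T = -62 + 0*(4 - 1*(-9)) = -62 + 0*(4 + 9) = -62 + 0*13 = -62 + 0 = -62)
V(L, o) = -22 - L/2 (V(L, o) = -((48 + L) - 4)/2 = -(44 + L)/2 = -22 - L/2)
V(52, -201) + (T - (11158 - 1*(-8614))) = (-22 - ½*52) + (-62 - (11158 - 1*(-8614))) = (-22 - 26) + (-62 - (11158 + 8614)) = -48 + (-62 - 1*19772) = -48 + (-62 - 19772) = -48 - 19834 = -19882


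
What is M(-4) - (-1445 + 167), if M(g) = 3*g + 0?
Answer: 1266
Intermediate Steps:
M(g) = 3*g
M(-4) - (-1445 + 167) = 3*(-4) - (-1445 + 167) = -12 - 1*(-1278) = -12 + 1278 = 1266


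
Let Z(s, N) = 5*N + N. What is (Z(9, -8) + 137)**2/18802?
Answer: 7921/18802 ≈ 0.42129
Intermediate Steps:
Z(s, N) = 6*N
(Z(9, -8) + 137)**2/18802 = (6*(-8) + 137)**2/18802 = (-48 + 137)**2*(1/18802) = 89**2*(1/18802) = 7921*(1/18802) = 7921/18802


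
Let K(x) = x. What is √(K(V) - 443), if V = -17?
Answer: 2*I*√115 ≈ 21.448*I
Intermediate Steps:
√(K(V) - 443) = √(-17 - 443) = √(-460) = 2*I*√115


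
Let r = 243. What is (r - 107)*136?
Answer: 18496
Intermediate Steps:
(r - 107)*136 = (243 - 107)*136 = 136*136 = 18496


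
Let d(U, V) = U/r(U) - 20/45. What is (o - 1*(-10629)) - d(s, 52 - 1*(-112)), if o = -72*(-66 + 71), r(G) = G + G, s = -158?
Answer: 184841/18 ≈ 10269.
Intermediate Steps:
r(G) = 2*G
o = -360 (o = -72*5 = -360)
d(U, V) = 1/18 (d(U, V) = U/((2*U)) - 20/45 = U*(1/(2*U)) - 20*1/45 = ½ - 4/9 = 1/18)
(o - 1*(-10629)) - d(s, 52 - 1*(-112)) = (-360 - 1*(-10629)) - 1*1/18 = (-360 + 10629) - 1/18 = 10269 - 1/18 = 184841/18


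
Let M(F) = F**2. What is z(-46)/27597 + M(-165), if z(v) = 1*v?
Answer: 751328279/27597 ≈ 27225.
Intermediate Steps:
z(v) = v
z(-46)/27597 + M(-165) = -46/27597 + (-165)**2 = -46*1/27597 + 27225 = -46/27597 + 27225 = 751328279/27597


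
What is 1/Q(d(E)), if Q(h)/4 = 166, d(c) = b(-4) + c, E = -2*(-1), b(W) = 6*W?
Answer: 1/664 ≈ 0.0015060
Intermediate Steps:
E = 2
d(c) = -24 + c (d(c) = 6*(-4) + c = -24 + c)
Q(h) = 664 (Q(h) = 4*166 = 664)
1/Q(d(E)) = 1/664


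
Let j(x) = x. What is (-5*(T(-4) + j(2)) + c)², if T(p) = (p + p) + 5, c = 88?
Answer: 8649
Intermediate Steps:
T(p) = 5 + 2*p (T(p) = 2*p + 5 = 5 + 2*p)
(-5*(T(-4) + j(2)) + c)² = (-5*((5 + 2*(-4)) + 2) + 88)² = (-5*((5 - 8) + 2) + 88)² = (-5*(-3 + 2) + 88)² = (-5*(-1) + 88)² = (5 + 88)² = 93² = 8649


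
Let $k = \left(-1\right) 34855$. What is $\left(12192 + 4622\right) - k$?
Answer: $51669$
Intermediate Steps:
$k = -34855$
$\left(12192 + 4622\right) - k = \left(12192 + 4622\right) - -34855 = 16814 + 34855 = 51669$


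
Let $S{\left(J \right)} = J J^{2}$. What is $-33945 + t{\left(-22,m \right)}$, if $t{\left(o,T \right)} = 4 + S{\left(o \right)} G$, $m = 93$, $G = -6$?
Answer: $29947$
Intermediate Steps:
$S{\left(J \right)} = J^{3}$
$t{\left(o,T \right)} = 4 - 6 o^{3}$ ($t{\left(o,T \right)} = 4 + o^{3} \left(-6\right) = 4 - 6 o^{3}$)
$-33945 + t{\left(-22,m \right)} = -33945 - \left(-4 + 6 \left(-22\right)^{3}\right) = -33945 + \left(4 - -63888\right) = -33945 + \left(4 + 63888\right) = -33945 + 63892 = 29947$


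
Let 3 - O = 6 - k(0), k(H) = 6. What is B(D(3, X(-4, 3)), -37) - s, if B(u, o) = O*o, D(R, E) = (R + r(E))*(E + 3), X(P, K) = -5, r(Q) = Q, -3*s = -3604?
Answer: -3937/3 ≈ -1312.3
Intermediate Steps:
s = 3604/3 (s = -⅓*(-3604) = 3604/3 ≈ 1201.3)
O = 3 (O = 3 - (6 - 1*6) = 3 - (6 - 6) = 3 - 1*0 = 3 + 0 = 3)
D(R, E) = (3 + E)*(E + R) (D(R, E) = (R + E)*(E + 3) = (E + R)*(3 + E) = (3 + E)*(E + R))
B(u, o) = 3*o
B(D(3, X(-4, 3)), -37) - s = 3*(-37) - 1*3604/3 = -111 - 3604/3 = -3937/3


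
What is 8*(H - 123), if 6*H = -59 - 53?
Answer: -3400/3 ≈ -1133.3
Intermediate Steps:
H = -56/3 (H = (-59 - 53)/6 = (1/6)*(-112) = -56/3 ≈ -18.667)
8*(H - 123) = 8*(-56/3 - 123) = 8*(-425/3) = -3400/3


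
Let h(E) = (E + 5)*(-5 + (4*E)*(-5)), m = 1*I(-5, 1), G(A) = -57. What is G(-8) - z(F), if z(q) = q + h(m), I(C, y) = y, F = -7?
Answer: 100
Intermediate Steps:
m = 1 (m = 1*1 = 1)
h(E) = (-5 - 20*E)*(5 + E) (h(E) = (5 + E)*(-5 - 20*E) = (-5 - 20*E)*(5 + E))
z(q) = -150 + q (z(q) = q + (-25 - 105*1 - 20*1²) = q + (-25 - 105 - 20*1) = q + (-25 - 105 - 20) = q - 150 = -150 + q)
G(-8) - z(F) = -57 - (-150 - 7) = -57 - 1*(-157) = -57 + 157 = 100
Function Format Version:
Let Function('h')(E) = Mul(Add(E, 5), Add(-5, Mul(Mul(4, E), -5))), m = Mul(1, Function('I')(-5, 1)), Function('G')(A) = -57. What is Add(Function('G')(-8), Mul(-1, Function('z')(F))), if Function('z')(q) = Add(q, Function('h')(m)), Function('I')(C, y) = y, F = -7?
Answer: 100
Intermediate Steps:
m = 1 (m = Mul(1, 1) = 1)
Function('h')(E) = Mul(Add(-5, Mul(-20, E)), Add(5, E)) (Function('h')(E) = Mul(Add(5, E), Add(-5, Mul(-20, E))) = Mul(Add(-5, Mul(-20, E)), Add(5, E)))
Function('z')(q) = Add(-150, q) (Function('z')(q) = Add(q, Add(-25, Mul(-105, 1), Mul(-20, Pow(1, 2)))) = Add(q, Add(-25, -105, Mul(-20, 1))) = Add(q, Add(-25, -105, -20)) = Add(q, -150) = Add(-150, q))
Add(Function('G')(-8), Mul(-1, Function('z')(F))) = Add(-57, Mul(-1, Add(-150, -7))) = Add(-57, Mul(-1, -157)) = Add(-57, 157) = 100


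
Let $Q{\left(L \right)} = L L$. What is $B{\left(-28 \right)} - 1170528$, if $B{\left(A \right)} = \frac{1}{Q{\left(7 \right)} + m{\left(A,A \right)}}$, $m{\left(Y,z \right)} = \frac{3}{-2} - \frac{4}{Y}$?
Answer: $- \frac{780742162}{667} \approx -1.1705 \cdot 10^{6}$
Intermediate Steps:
$Q{\left(L \right)} = L^{2}$
$m{\left(Y,z \right)} = - \frac{3}{2} - \frac{4}{Y}$ ($m{\left(Y,z \right)} = 3 \left(- \frac{1}{2}\right) - \frac{4}{Y} = - \frac{3}{2} - \frac{4}{Y}$)
$B{\left(A \right)} = \frac{1}{\frac{95}{2} - \frac{4}{A}}$ ($B{\left(A \right)} = \frac{1}{7^{2} - \left(\frac{3}{2} + \frac{4}{A}\right)} = \frac{1}{49 - \left(\frac{3}{2} + \frac{4}{A}\right)} = \frac{1}{\frac{95}{2} - \frac{4}{A}}$)
$B{\left(-28 \right)} - 1170528 = 2 \left(-28\right) \frac{1}{-8 + 95 \left(-28\right)} - 1170528 = 2 \left(-28\right) \frac{1}{-8 - 2660} - 1170528 = 2 \left(-28\right) \frac{1}{-2668} - 1170528 = 2 \left(-28\right) \left(- \frac{1}{2668}\right) - 1170528 = \frac{14}{667} - 1170528 = - \frac{780742162}{667}$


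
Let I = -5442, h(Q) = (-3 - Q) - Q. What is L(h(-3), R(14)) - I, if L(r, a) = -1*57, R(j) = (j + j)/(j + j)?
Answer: 5385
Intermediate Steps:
R(j) = 1 (R(j) = (2*j)/((2*j)) = (2*j)*(1/(2*j)) = 1)
h(Q) = -3 - 2*Q
L(r, a) = -57
L(h(-3), R(14)) - I = -57 - 1*(-5442) = -57 + 5442 = 5385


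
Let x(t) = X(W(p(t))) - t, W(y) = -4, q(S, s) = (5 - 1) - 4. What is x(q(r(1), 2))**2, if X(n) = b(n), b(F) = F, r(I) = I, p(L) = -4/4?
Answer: 16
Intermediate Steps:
p(L) = -1 (p(L) = -4*1/4 = -1)
q(S, s) = 0 (q(S, s) = 4 - 4 = 0)
X(n) = n
x(t) = -4 - t
x(q(r(1), 2))**2 = (-4 - 1*0)**2 = (-4 + 0)**2 = (-4)**2 = 16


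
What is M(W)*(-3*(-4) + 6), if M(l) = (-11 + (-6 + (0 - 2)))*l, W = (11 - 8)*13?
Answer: -13338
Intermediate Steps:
W = 39 (W = 3*13 = 39)
M(l) = -19*l (M(l) = (-11 + (-6 - 2))*l = (-11 - 8)*l = -19*l)
M(W)*(-3*(-4) + 6) = (-19*39)*(-3*(-4) + 6) = -741*(12 + 6) = -741*18 = -13338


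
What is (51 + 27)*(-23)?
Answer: -1794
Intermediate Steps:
(51 + 27)*(-23) = 78*(-23) = -1794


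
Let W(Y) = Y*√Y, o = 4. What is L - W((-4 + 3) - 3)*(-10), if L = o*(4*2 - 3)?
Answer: 20 - 80*I ≈ 20.0 - 80.0*I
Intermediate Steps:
W(Y) = Y^(3/2)
L = 20 (L = 4*(4*2 - 3) = 4*(8 - 3) = 4*5 = 20)
L - W((-4 + 3) - 3)*(-10) = 20 - ((-4 + 3) - 3)^(3/2)*(-10) = 20 - (-1 - 3)^(3/2)*(-10) = 20 - (-4)^(3/2)*(-10) = 20 - (-8*I)*(-10) = 20 - 80*I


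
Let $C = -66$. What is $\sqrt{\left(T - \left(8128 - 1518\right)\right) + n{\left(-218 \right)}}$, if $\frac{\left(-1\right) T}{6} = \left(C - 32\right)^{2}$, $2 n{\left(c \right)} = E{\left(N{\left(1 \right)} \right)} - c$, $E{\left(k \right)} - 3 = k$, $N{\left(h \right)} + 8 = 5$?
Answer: $15 i \sqrt{285} \approx 253.23 i$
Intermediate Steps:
$N{\left(h \right)} = -3$ ($N{\left(h \right)} = -8 + 5 = -3$)
$E{\left(k \right)} = 3 + k$
$n{\left(c \right)} = - \frac{c}{2}$ ($n{\left(c \right)} = \frac{\left(3 - 3\right) - c}{2} = \frac{0 - c}{2} = \frac{\left(-1\right) c}{2} = - \frac{c}{2}$)
$T = -57624$ ($T = - 6 \left(-66 - 32\right)^{2} = - 6 \left(-98\right)^{2} = \left(-6\right) 9604 = -57624$)
$\sqrt{\left(T - \left(8128 - 1518\right)\right) + n{\left(-218 \right)}} = \sqrt{\left(-57624 - \left(8128 - 1518\right)\right) - -109} = \sqrt{\left(-57624 - 6610\right) + 109} = \sqrt{-64234 + 109} = \sqrt{-64125} = 15 i \sqrt{285}$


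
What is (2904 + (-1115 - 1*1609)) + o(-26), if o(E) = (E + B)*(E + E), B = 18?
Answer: 596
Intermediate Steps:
o(E) = 2*E*(18 + E) (o(E) = (E + 18)*(E + E) = (18 + E)*(2*E) = 2*E*(18 + E))
(2904 + (-1115 - 1*1609)) + o(-26) = (2904 + (-1115 - 1*1609)) + 2*(-26)*(18 - 26) = (2904 + (-1115 - 1609)) + 2*(-26)*(-8) = (2904 - 2724) + 416 = 180 + 416 = 596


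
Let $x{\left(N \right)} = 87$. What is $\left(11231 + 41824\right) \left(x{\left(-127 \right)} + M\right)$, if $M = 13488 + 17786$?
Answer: $1663857855$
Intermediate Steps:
$M = 31274$
$\left(11231 + 41824\right) \left(x{\left(-127 \right)} + M\right) = \left(11231 + 41824\right) \left(87 + 31274\right) = 53055 \cdot 31361 = 1663857855$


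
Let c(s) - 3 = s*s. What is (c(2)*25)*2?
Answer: 350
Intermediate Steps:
c(s) = 3 + s**2 (c(s) = 3 + s*s = 3 + s**2)
(c(2)*25)*2 = ((3 + 2**2)*25)*2 = ((3 + 4)*25)*2 = (7*25)*2 = 175*2 = 350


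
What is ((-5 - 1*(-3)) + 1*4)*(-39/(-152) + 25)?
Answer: 3839/76 ≈ 50.513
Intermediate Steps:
((-5 - 1*(-3)) + 1*4)*(-39/(-152) + 25) = ((-5 + 3) + 4)*(-39*(-1/152) + 25) = (-2 + 4)*(39/152 + 25) = 2*(3839/152) = 3839/76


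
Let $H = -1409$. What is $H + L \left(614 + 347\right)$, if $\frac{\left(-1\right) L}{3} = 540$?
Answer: $-1558229$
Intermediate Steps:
$L = -1620$ ($L = \left(-3\right) 540 = -1620$)
$H + L \left(614 + 347\right) = -1409 - 1620 \left(614 + 347\right) = -1409 - 1556820 = -1558229$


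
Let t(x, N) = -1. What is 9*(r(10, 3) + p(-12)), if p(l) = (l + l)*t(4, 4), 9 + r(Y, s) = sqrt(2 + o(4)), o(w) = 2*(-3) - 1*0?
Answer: 135 + 18*I ≈ 135.0 + 18.0*I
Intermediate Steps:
o(w) = -6 (o(w) = -6 + 0 = -6)
r(Y, s) = -9 + 2*I (r(Y, s) = -9 + sqrt(2 - 6) = -9 + sqrt(-4) = -9 + 2*I)
p(l) = -2*l (p(l) = (l + l)*(-1) = (2*l)*(-1) = -2*l)
9*(r(10, 3) + p(-12)) = 9*((-9 + 2*I) - 2*(-12)) = 9*((-9 + 2*I) + 24) = 9*(15 + 2*I) = 135 + 18*I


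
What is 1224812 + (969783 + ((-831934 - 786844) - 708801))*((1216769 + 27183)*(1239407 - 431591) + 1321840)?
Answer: -1364429716938614100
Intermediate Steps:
1224812 + (969783 + ((-831934 - 786844) - 708801))*((1216769 + 27183)*(1239407 - 431591) + 1321840) = 1224812 + (969783 + (-1618778 - 708801))*(1243952*807816 + 1321840) = 1224812 + (969783 - 2327579)*(1004884328832 + 1321840) = 1224812 - 1357796*1004885650672 = 1224812 - 1364429716939838912 = -1364429716938614100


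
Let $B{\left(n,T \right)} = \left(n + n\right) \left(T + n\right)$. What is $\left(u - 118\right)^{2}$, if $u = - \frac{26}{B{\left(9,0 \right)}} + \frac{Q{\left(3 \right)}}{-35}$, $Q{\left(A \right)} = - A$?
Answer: $\frac{112052206564}{8037225} \approx 13942.0$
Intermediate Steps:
$B{\left(n,T \right)} = 2 n \left(T + n\right)$
$u = - \frac{212}{2835}$ ($u = - \frac{26}{2 \cdot 9 \left(0 + 9\right)} + \frac{\left(-1\right) 3}{-35} = - \frac{26}{2 \cdot 9 \cdot 9} - - \frac{3}{35} = - \frac{26}{162} + \frac{3}{35} = \left(-26\right) \frac{1}{162} + \frac{3}{35} = - \frac{13}{81} + \frac{3}{35} = - \frac{212}{2835} \approx -0.07478$)
$\left(u - 118\right)^{2} = \left(- \frac{212}{2835} - 118\right)^{2} = \left(- \frac{334742}{2835}\right)^{2} = \frac{112052206564}{8037225}$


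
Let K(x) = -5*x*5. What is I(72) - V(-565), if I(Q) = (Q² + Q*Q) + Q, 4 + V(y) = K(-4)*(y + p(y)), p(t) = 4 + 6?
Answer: 65944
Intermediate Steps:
p(t) = 10
K(x) = -25*x
V(y) = 996 + 100*y (V(y) = -4 + (-25*(-4))*(y + 10) = -4 + 100*(10 + y) = -4 + (1000 + 100*y) = 996 + 100*y)
I(Q) = Q + 2*Q² (I(Q) = (Q² + Q²) + Q = 2*Q² + Q = Q + 2*Q²)
I(72) - V(-565) = 72*(1 + 2*72) - (996 + 100*(-565)) = 72*(1 + 144) - (996 - 56500) = 72*145 - 1*(-55504) = 10440 + 55504 = 65944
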